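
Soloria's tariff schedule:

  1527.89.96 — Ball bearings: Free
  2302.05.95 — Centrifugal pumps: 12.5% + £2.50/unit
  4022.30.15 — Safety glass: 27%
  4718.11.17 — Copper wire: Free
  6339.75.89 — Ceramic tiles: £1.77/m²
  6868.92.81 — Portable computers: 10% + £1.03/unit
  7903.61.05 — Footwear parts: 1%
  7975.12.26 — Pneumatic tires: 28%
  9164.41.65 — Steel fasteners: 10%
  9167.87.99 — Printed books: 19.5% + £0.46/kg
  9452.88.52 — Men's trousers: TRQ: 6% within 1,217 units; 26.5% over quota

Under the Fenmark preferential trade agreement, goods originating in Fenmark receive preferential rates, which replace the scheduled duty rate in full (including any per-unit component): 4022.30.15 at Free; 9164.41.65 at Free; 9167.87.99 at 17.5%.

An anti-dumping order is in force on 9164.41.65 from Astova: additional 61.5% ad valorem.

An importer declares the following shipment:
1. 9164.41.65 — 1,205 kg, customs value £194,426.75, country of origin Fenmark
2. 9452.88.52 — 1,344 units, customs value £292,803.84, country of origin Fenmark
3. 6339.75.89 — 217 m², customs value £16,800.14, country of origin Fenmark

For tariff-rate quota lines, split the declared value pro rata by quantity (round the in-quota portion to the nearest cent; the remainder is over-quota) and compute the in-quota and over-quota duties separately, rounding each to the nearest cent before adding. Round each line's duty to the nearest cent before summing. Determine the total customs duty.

£23,624.31

Line 1 (9164.41.65, Fenmark, 1,205 kg, £194,426.75):
Base rate for 9164.41.65 is 10%.
Origin Fenmark qualifies under the Soloria–Fenmark agreement and 9164.41.65 is covered: preferential rate Free applies instead.
The additional-duty order on 9164.41.65 targets Astova, not Fenmark; it does not apply.
Duty = £194,426.75 × 0% = £0.00.
Line 2 (9452.88.52, Fenmark, 1,344 units, £292,803.84):
Code 9452.88.52 is under a tariff-rate quota (threshold 1,217 units). In-quota: 1,217 units at 6%; over-quota: 127 units at 26.5%.
Pro-rata value split: in-quota = £292,803.84 × 1,217/1,344 = £265,135.62; over-quota = £292,803.84 − £265,135.62 = £27,668.22.
In-quota duty = £265,135.62 × 6% = £15,908.14. Over-quota duty = £27,668.22 × 26.5% = £7,332.08.
Line duty = £15,908.14 + £7,332.08 = £23,240.22.
Line 3 (6339.75.89, Fenmark, 217 m², £16,800.14):
Base rate for 6339.75.89 is £1.77/m².
Origin Fenmark is the FTA partner but 6339.75.89 is not on the preference list; base rate stands.
Duty = 217 × £1.77 = £384.09.
Total = £0.00 + £23,240.22 + £384.09 = £23,624.31.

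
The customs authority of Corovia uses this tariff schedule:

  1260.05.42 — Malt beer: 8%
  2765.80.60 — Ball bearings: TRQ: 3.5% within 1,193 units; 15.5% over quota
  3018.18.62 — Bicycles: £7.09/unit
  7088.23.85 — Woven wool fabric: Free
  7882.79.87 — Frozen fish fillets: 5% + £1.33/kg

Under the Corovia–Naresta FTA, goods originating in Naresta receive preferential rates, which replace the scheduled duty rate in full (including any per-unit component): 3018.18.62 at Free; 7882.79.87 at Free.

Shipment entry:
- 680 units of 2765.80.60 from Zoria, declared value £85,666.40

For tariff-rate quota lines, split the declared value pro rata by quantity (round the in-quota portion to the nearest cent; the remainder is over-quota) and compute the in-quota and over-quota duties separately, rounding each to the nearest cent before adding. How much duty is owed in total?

Line 1 (2765.80.60, Zoria, 680 units, £85,666.40):
Code 2765.80.60 is under a tariff-rate quota (threshold 1,193 units). Quantity 680 units is within the quota, so the in-quota rate 3.5% applies to the full value.
Duty = £85,666.40 × 3.5% = £2,998.32.

£2,998.32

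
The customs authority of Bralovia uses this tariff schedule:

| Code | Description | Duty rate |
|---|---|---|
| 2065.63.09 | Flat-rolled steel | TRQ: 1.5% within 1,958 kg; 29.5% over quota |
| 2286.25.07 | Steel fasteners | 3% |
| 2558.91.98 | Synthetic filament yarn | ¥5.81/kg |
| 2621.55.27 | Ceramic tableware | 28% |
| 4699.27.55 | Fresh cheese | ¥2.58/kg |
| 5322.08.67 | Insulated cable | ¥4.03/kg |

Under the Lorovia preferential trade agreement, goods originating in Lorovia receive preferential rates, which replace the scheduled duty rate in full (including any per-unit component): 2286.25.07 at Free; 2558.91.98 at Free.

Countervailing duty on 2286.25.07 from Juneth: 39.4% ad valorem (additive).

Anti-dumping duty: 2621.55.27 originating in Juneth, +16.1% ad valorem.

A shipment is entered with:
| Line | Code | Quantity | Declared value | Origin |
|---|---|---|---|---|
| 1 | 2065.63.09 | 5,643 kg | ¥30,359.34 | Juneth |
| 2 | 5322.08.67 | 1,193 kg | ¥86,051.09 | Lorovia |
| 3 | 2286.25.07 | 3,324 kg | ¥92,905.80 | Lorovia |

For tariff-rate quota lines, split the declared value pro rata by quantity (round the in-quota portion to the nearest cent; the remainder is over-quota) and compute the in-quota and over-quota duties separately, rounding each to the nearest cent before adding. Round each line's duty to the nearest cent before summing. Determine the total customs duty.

¥10,814.26

Line 1 (2065.63.09, Juneth, 5,643 kg, ¥30,359.34):
Code 2065.63.09 is under a tariff-rate quota (threshold 1,958 kg). In-quota: 1,958 kg at 1.5%; over-quota: 3,685 kg at 29.5%.
Pro-rata value split: in-quota = ¥30,359.34 × 1,958/5,643 = ¥10,534.04; over-quota = ¥30,359.34 − ¥10,534.04 = ¥19,825.30.
In-quota duty = ¥10,534.04 × 1.5% = ¥158.01. Over-quota duty = ¥19,825.30 × 29.5% = ¥5,848.46.
Line duty = ¥158.01 + ¥5,848.46 = ¥6,006.47.
Line 2 (5322.08.67, Lorovia, 1,193 kg, ¥86,051.09):
Base rate for 5322.08.67 is ¥4.03/kg.
Origin Lorovia is the FTA partner but 5322.08.67 is not on the preference list; base rate stands.
Duty = 1,193 × ¥4.03 = ¥4,807.79.
Line 3 (2286.25.07, Lorovia, 3,324 kg, ¥92,905.80):
Base rate for 2286.25.07 is 3%.
Origin Lorovia qualifies under the Bralovia–Lorovia agreement and 2286.25.07 is covered: preferential rate Free applies instead.
The additional-duty order on 2286.25.07 targets Juneth, not Lorovia; it does not apply.
Duty = ¥92,905.80 × 0% = ¥0.00.
Total = ¥6,006.47 + ¥4,807.79 + ¥0.00 = ¥10,814.26.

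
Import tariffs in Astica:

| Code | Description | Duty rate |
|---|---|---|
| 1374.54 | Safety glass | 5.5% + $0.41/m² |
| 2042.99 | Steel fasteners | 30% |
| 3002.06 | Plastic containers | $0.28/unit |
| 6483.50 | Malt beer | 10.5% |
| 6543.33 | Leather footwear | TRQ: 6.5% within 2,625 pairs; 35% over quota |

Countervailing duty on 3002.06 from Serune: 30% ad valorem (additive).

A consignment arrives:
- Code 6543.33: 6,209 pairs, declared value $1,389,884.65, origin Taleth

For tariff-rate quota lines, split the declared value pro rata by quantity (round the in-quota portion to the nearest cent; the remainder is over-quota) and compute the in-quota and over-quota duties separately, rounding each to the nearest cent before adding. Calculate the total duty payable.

$318,991.85

Line 1 (6543.33, Taleth, 6,209 pairs, $1,389,884.65):
Code 6543.33 is under a tariff-rate quota (threshold 2,625 pairs). In-quota: 2,625 pairs at 6.5%; over-quota: 3,584 pairs at 35%.
Pro-rata value split: in-quota = $1,389,884.65 × 2,625/6,209 = $587,606.25; over-quota = $1,389,884.65 − $587,606.25 = $802,278.40.
In-quota duty = $587,606.25 × 6.5% = $38,194.41. Over-quota duty = $802,278.40 × 35% = $280,797.44.
Line duty = $38,194.41 + $280,797.44 = $318,991.85.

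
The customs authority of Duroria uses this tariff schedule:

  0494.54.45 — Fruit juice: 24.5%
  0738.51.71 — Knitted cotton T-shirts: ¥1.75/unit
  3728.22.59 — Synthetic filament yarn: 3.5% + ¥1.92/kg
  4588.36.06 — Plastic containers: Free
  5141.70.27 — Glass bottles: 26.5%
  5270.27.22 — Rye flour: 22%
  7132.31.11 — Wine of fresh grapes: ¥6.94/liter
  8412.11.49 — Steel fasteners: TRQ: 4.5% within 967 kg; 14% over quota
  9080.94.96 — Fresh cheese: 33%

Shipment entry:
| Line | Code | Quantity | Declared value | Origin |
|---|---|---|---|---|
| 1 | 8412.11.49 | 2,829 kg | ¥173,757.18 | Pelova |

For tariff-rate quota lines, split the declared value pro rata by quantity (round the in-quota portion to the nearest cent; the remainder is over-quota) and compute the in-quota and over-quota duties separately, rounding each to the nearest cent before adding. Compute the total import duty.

¥18,683.66

Line 1 (8412.11.49, Pelova, 2,829 kg, ¥173,757.18):
Code 8412.11.49 is under a tariff-rate quota (threshold 967 kg). In-quota: 967 kg at 4.5%; over-quota: 1,862 kg at 14%.
Pro-rata value split: in-quota = ¥173,757.18 × 967/2,829 = ¥59,393.14; over-quota = ¥173,757.18 − ¥59,393.14 = ¥114,364.04.
In-quota duty = ¥59,393.14 × 4.5% = ¥2,672.69. Over-quota duty = ¥114,364.04 × 14% = ¥16,010.97.
Line duty = ¥2,672.69 + ¥16,010.97 = ¥18,683.66.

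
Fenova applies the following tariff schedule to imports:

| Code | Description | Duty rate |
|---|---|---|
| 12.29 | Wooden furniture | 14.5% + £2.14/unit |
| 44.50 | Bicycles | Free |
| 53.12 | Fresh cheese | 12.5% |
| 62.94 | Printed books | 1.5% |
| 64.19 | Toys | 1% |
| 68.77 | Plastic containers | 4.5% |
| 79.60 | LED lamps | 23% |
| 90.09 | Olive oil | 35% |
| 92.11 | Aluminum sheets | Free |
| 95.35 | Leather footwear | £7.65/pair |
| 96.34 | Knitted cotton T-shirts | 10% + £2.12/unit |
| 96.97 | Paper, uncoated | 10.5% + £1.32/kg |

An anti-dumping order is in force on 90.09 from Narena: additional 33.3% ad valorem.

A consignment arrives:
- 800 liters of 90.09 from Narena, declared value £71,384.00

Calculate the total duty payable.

£48,755.27

Line 1 (90.09, Narena, 800 liters, £71,384.00):
Base rate for 90.09 is 35%.
Additional duty on 90.09 from Narena: +33.3%. Applied ad valorem rate: 35% + 33.3% = 68.3%.
Duty = £71,384.00 × 68.3% = £48,755.27.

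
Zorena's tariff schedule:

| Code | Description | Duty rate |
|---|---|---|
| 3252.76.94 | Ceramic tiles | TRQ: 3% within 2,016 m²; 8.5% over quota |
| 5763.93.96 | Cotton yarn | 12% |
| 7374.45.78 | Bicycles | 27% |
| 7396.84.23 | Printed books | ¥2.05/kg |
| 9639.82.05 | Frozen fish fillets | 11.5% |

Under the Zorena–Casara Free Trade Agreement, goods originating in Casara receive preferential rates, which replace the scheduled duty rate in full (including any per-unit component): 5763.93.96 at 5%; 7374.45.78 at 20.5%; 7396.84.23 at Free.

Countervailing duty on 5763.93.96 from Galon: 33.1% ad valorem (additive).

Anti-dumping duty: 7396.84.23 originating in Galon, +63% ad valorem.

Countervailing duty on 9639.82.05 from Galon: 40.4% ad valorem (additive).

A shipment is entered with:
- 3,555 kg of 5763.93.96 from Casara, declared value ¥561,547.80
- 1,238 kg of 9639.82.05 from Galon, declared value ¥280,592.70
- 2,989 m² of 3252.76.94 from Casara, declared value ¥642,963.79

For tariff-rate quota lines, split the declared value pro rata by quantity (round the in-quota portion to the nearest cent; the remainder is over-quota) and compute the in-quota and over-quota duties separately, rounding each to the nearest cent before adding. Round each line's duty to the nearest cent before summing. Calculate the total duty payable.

¥204,505.52

Line 1 (5763.93.96, Casara, 3,555 kg, ¥561,547.80):
Base rate for 5763.93.96 is 12%.
Origin Casara qualifies under the Zorena–Casara agreement and 5763.93.96 is covered: preferential rate 5% applies instead.
The additional-duty order on 5763.93.96 targets Galon, not Casara; it does not apply.
Duty = ¥561,547.80 × 5% = ¥28,077.39.
Line 2 (9639.82.05, Galon, 1,238 kg, ¥280,592.70):
Base rate for 9639.82.05 is 11.5%.
Additional duty on 9639.82.05 from Galon: +40.4%. Applied ad valorem rate: 11.5% + 40.4% = 51.9%.
Duty = ¥280,592.70 × 51.9% = ¥145,627.61.
Line 3 (3252.76.94, Casara, 2,989 m², ¥642,963.79):
Code 3252.76.94 is under a tariff-rate quota (threshold 2,016 m²). In-quota: 2,016 m² at 3%; over-quota: 973 m² at 8.5%.
Pro-rata value split: in-quota = ¥642,963.79 × 2,016/2,989 = ¥433,661.76; over-quota = ¥642,963.79 − ¥433,661.76 = ¥209,302.03.
In-quota duty = ¥433,661.76 × 3% = ¥13,009.85. Over-quota duty = ¥209,302.03 × 8.5% = ¥17,790.67.
Line duty = ¥13,009.85 + ¥17,790.67 = ¥30,800.52.
Total = ¥28,077.39 + ¥145,627.61 + ¥30,800.52 = ¥204,505.52.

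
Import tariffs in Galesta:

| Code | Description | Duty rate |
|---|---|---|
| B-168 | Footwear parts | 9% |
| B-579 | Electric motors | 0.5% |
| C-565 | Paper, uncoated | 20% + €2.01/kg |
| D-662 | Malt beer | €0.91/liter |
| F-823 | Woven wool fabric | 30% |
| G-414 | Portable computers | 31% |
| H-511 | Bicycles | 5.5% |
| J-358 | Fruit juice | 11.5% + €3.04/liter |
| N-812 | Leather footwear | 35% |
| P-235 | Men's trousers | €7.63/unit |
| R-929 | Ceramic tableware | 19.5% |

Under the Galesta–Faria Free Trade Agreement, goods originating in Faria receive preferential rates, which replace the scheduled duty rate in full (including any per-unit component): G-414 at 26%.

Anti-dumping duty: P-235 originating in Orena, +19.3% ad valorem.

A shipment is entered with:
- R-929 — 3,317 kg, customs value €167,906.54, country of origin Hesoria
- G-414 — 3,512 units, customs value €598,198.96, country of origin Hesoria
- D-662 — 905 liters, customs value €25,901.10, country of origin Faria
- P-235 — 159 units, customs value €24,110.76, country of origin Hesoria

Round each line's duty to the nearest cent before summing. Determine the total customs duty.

Line 1 (R-929, Hesoria, 3,317 kg, €167,906.54):
Base rate for R-929 is 19.5%.
Duty = €167,906.54 × 19.5% = €32,741.78.
Line 2 (G-414, Hesoria, 3,512 units, €598,198.96):
Base rate for G-414 is 31%.
G-414 has an FTA preferential rate, but origin Hesoria is not Faria; base rate stands.
Duty = €598,198.96 × 31% = €185,441.68.
Line 3 (D-662, Faria, 905 liters, €25,901.10):
Base rate for D-662 is €0.91/liter.
Origin Faria is the FTA partner but D-662 is not on the preference list; base rate stands.
Duty = 905 × €0.91 = €823.55.
Line 4 (P-235, Hesoria, 159 units, €24,110.76):
Base rate for P-235 is €7.63/unit.
The additional-duty order on P-235 targets Orena, not Hesoria; it does not apply.
Duty = 159 × €7.63 = €1,213.17.
Total = €32,741.78 + €185,441.68 + €823.55 + €1,213.17 = €220,220.18.

€220,220.18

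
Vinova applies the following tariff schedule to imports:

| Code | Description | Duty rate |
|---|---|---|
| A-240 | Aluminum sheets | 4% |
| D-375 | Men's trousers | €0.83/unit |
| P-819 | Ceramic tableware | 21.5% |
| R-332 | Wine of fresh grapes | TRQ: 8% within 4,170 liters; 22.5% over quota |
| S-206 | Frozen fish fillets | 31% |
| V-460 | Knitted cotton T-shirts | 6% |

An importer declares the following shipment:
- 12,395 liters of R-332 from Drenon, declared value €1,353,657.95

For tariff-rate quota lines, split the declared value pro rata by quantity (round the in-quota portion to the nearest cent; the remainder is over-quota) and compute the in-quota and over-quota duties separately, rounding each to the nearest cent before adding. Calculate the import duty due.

Line 1 (R-332, Drenon, 12,395 liters, €1,353,657.95):
Code R-332 is under a tariff-rate quota (threshold 4,170 liters). In-quota: 4,170 liters at 8%; over-quota: 8,225 liters at 22.5%.
Pro-rata value split: in-quota = €1,353,657.95 × 4,170/12,395 = €455,405.70; over-quota = €1,353,657.95 − €455,405.70 = €898,252.25.
In-quota duty = €455,405.70 × 8% = €36,432.46. Over-quota duty = €898,252.25 × 22.5% = €202,106.76.
Line duty = €36,432.46 + €202,106.76 = €238,539.22.

€238,539.22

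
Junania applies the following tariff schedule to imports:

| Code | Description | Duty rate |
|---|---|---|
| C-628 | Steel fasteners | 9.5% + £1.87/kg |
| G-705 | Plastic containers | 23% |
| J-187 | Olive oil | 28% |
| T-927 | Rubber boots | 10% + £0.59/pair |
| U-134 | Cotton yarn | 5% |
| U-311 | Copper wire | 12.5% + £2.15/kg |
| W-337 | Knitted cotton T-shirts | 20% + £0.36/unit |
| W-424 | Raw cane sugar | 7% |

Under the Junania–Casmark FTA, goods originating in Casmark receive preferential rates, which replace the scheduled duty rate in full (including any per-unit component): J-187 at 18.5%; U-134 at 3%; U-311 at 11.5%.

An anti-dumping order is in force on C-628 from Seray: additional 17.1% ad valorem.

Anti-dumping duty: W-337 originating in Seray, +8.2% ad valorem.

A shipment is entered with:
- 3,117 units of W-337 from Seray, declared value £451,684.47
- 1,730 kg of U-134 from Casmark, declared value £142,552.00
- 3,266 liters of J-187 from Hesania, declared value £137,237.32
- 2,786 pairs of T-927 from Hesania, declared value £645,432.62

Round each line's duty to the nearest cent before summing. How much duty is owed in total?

Line 1 (W-337, Seray, 3,117 units, £451,684.47):
Base rate for W-337 is 20% + £0.36/unit.
Additional duty on W-337 from Seray: +8.2%. Applied ad valorem rate: 20% + 8.2% = 28.2%.
Duty = £451,684.47 × 28.2% + 3,117 × £0.36 = £128,497.14.
Line 2 (U-134, Casmark, 1,730 kg, £142,552.00):
Base rate for U-134 is 5%.
Origin Casmark qualifies under the Junania–Casmark agreement and U-134 is covered: preferential rate 3% applies instead.
Duty = £142,552.00 × 3% = £4,276.56.
Line 3 (J-187, Hesania, 3,266 liters, £137,237.32):
Base rate for J-187 is 28%.
J-187 has an FTA preferential rate, but origin Hesania is not Casmark; base rate stands.
Duty = £137,237.32 × 28% = £38,426.45.
Line 4 (T-927, Hesania, 2,786 pairs, £645,432.62):
Base rate for T-927 is 10% + £0.59/pair.
Duty = £645,432.62 × 10% + 2,786 × £0.59 = £66,187.00.
Total = £128,497.14 + £4,276.56 + £38,426.45 + £66,187.00 = £237,387.15.

£237,387.15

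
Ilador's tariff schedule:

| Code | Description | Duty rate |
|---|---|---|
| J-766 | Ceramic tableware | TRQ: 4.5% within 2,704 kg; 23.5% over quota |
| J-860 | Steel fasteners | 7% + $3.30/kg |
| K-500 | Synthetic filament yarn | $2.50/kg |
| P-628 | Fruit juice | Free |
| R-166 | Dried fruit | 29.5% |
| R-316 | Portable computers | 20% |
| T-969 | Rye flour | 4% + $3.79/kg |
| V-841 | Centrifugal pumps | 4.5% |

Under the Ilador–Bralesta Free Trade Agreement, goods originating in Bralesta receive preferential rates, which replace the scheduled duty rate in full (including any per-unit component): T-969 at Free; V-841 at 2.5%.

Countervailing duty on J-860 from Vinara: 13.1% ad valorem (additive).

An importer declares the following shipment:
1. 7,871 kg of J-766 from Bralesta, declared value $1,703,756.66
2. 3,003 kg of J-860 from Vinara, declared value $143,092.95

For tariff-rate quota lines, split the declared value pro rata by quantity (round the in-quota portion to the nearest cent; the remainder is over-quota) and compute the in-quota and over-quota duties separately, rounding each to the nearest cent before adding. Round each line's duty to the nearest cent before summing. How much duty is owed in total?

$327,845.90

Line 1 (J-766, Bralesta, 7,871 kg, $1,703,756.66):
Code J-766 is under a tariff-rate quota (threshold 2,704 kg). In-quota: 2,704 kg at 4.5%; over-quota: 5,167 kg at 23.5%.
Pro-rata value split: in-quota = $1,703,756.66 × 2,704/7,871 = $585,307.84; over-quota = $1,703,756.66 − $585,307.84 = $1,118,448.82.
In-quota duty = $585,307.84 × 4.5% = $26,338.85. Over-quota duty = $1,118,448.82 × 23.5% = $262,835.47.
Line duty = $26,338.85 + $262,835.47 = $289,174.32.
Line 2 (J-860, Vinara, 3,003 kg, $143,092.95):
Base rate for J-860 is 7% + $3.30/kg.
Additional duty on J-860 from Vinara: +13.1%. Applied ad valorem rate: 7% + 13.1% = 20.1%.
Duty = $143,092.95 × 20.1% + 3,003 × $3.30 = $38,671.58.
Total = $289,174.32 + $38,671.58 = $327,845.90.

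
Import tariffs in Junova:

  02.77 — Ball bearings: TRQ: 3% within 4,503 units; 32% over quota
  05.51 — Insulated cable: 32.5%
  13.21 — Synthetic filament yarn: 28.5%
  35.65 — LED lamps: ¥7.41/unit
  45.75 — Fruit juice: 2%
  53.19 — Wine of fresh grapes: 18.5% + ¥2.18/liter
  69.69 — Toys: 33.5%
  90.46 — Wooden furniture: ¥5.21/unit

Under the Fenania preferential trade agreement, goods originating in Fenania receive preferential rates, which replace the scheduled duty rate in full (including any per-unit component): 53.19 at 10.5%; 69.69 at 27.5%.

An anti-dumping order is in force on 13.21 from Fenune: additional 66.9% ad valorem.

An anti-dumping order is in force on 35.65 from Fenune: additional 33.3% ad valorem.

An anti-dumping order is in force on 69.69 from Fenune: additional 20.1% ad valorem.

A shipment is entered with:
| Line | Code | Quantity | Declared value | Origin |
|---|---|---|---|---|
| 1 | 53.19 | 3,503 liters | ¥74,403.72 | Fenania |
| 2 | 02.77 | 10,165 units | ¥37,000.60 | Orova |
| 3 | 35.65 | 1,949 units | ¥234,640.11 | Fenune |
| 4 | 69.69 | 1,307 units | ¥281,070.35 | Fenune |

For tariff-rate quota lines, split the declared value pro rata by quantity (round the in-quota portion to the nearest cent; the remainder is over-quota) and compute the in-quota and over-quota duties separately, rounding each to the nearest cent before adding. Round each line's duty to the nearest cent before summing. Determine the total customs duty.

Line 1 (53.19, Fenania, 3,503 liters, ¥74,403.72):
Base rate for 53.19 is 18.5% + ¥2.18/liter.
Origin Fenania qualifies under the Junova–Fenania agreement and 53.19 is covered: preferential rate 10.5% applies instead.
Duty = ¥74,403.72 × 10.5% = ¥7,812.39.
Line 2 (02.77, Orova, 10,165 units, ¥37,000.60):
Code 02.77 is under a tariff-rate quota (threshold 4,503 units). In-quota: 4,503 units at 3%; over-quota: 5,662 units at 32%.
Pro-rata value split: in-quota = ¥37,000.60 × 4,503/10,165 = ¥16,390.92; over-quota = ¥37,000.60 − ¥16,390.92 = ¥20,609.68.
In-quota duty = ¥16,390.92 × 3% = ¥491.73. Over-quota duty = ¥20,609.68 × 32% = ¥6,595.10.
Line duty = ¥491.73 + ¥6,595.10 = ¥7,086.83.
Line 3 (35.65, Fenune, 1,949 units, ¥234,640.11):
Base rate for 35.65 is ¥7.41/unit.
Additional duty on 35.65 from Fenune: +33.3% ad valorem. Applied ad valorem rate = 33.3%.
Duty = ¥234,640.11 × 33.3% + 1,949 × ¥7.41 = ¥92,577.25.
Line 4 (69.69, Fenune, 1,307 units, ¥281,070.35):
Base rate for 69.69 is 33.5%.
69.69 has an FTA preferential rate, but origin Fenune is not Fenania; base rate stands.
Additional duty on 69.69 from Fenune: +20.1%. Applied ad valorem rate: 33.5% + 20.1% = 53.6%.
Duty = ¥281,070.35 × 53.6% = ¥150,653.71.
Total = ¥7,812.39 + ¥7,086.83 + ¥92,577.25 + ¥150,653.71 = ¥258,130.18.

¥258,130.18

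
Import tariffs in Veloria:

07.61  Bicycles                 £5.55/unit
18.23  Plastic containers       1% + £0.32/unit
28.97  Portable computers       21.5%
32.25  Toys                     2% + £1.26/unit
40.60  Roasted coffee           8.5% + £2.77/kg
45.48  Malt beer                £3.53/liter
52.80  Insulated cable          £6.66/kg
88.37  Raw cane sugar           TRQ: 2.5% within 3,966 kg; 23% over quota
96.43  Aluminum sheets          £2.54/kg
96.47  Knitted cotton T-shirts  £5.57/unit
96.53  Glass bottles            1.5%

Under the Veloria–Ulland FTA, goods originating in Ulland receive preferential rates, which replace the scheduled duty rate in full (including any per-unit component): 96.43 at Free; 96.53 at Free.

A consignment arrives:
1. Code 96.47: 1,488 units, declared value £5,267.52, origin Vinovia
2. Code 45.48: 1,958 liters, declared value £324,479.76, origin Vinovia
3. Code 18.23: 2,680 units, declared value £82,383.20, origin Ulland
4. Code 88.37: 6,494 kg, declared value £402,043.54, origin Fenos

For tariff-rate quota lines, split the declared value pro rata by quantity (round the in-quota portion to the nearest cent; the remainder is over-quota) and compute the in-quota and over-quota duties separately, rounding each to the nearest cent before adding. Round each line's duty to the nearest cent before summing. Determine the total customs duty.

£59,016.66

Line 1 (96.47, Vinovia, 1,488 units, £5,267.52):
Base rate for 96.47 is £5.57/unit.
Duty = 1,488 × £5.57 = £8,288.16.
Line 2 (45.48, Vinovia, 1,958 liters, £324,479.76):
Base rate for 45.48 is £3.53/liter.
Duty = 1,958 × £3.53 = £6,911.74.
Line 3 (18.23, Ulland, 2,680 units, £82,383.20):
Base rate for 18.23 is 1% + £0.32/unit.
Origin Ulland is the FTA partner but 18.23 is not on the preference list; base rate stands.
Duty = £82,383.20 × 1% + 2,680 × £0.32 = £1,681.43.
Line 4 (88.37, Fenos, 6,494 kg, £402,043.54):
Code 88.37 is under a tariff-rate quota (threshold 3,966 kg). In-quota: 3,966 kg at 2.5%; over-quota: 2,528 kg at 23%.
Pro-rata value split: in-quota = £402,043.54 × 3,966/6,494 = £245,535.06; over-quota = £402,043.54 − £245,535.06 = £156,508.48.
In-quota duty = £245,535.06 × 2.5% = £6,138.38. Over-quota duty = £156,508.48 × 23% = £35,996.95.
Line duty = £6,138.38 + £35,996.95 = £42,135.33.
Total = £8,288.16 + £6,911.74 + £1,681.43 + £42,135.33 = £59,016.66.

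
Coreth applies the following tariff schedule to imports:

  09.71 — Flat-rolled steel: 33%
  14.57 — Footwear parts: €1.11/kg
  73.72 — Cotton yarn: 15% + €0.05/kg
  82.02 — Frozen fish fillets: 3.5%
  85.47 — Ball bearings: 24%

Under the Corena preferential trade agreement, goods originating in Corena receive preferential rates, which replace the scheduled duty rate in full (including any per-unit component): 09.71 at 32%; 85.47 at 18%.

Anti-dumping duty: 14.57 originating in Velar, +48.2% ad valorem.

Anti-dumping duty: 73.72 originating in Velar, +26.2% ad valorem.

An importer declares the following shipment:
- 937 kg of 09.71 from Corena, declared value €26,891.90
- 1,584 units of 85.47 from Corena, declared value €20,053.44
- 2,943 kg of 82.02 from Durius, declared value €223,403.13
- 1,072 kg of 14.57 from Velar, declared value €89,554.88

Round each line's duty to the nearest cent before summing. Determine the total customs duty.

€64,389.51

Line 1 (09.71, Corena, 937 kg, €26,891.90):
Base rate for 09.71 is 33%.
Origin Corena qualifies under the Coreth–Corena agreement and 09.71 is covered: preferential rate 32% applies instead.
Duty = €26,891.90 × 32% = €8,605.41.
Line 2 (85.47, Corena, 1,584 units, €20,053.44):
Base rate for 85.47 is 24%.
Origin Corena qualifies under the Coreth–Corena agreement and 85.47 is covered: preferential rate 18% applies instead.
Duty = €20,053.44 × 18% = €3,609.62.
Line 3 (82.02, Durius, 2,943 kg, €223,403.13):
Base rate for 82.02 is 3.5%.
Duty = €223,403.13 × 3.5% = €7,819.11.
Line 4 (14.57, Velar, 1,072 kg, €89,554.88):
Base rate for 14.57 is €1.11/kg.
Additional duty on 14.57 from Velar: +48.2% ad valorem. Applied ad valorem rate = 48.2%.
Duty = €89,554.88 × 48.2% + 1,072 × €1.11 = €44,355.37.
Total = €8,605.41 + €3,609.62 + €7,819.11 + €44,355.37 = €64,389.51.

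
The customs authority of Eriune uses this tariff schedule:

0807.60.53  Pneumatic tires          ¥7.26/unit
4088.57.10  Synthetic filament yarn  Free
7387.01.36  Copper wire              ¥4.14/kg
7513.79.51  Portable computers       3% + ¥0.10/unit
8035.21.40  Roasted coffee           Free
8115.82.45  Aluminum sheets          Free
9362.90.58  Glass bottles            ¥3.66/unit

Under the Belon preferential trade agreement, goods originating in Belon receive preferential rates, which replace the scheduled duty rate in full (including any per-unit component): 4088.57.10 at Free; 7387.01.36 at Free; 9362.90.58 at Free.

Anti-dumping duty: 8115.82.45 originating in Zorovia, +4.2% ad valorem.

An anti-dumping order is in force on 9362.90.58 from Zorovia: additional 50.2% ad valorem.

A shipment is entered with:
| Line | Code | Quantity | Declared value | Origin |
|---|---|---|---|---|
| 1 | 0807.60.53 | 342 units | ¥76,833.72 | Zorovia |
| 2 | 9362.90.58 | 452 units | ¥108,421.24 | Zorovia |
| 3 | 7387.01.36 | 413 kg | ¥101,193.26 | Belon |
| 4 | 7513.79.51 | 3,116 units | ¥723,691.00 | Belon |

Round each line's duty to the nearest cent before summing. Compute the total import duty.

Line 1 (0807.60.53, Zorovia, 342 units, ¥76,833.72):
Base rate for 0807.60.53 is ¥7.26/unit.
Duty = 342 × ¥7.26 = ¥2,482.92.
Line 2 (9362.90.58, Zorovia, 452 units, ¥108,421.24):
Base rate for 9362.90.58 is ¥3.66/unit.
9362.90.58 has an FTA preferential rate, but origin Zorovia is not Belon; base rate stands.
Additional duty on 9362.90.58 from Zorovia: +50.2% ad valorem. Applied ad valorem rate = 50.2%.
Duty = ¥108,421.24 × 50.2% + 452 × ¥3.66 = ¥56,081.78.
Line 3 (7387.01.36, Belon, 413 kg, ¥101,193.26):
Base rate for 7387.01.36 is ¥4.14/kg.
Origin Belon qualifies under the Eriune–Belon agreement and 7387.01.36 is covered: preferential rate Free applies instead.
Duty = ¥101,193.26 × 0% = ¥0.00.
Line 4 (7513.79.51, Belon, 3,116 units, ¥723,691.00):
Base rate for 7513.79.51 is 3% + ¥0.10/unit.
Origin Belon is the FTA partner but 7513.79.51 is not on the preference list; base rate stands.
Duty = ¥723,691.00 × 3% + 3,116 × ¥0.10 = ¥22,022.33.
Total = ¥2,482.92 + ¥56,081.78 + ¥0.00 + ¥22,022.33 = ¥80,587.03.

¥80,587.03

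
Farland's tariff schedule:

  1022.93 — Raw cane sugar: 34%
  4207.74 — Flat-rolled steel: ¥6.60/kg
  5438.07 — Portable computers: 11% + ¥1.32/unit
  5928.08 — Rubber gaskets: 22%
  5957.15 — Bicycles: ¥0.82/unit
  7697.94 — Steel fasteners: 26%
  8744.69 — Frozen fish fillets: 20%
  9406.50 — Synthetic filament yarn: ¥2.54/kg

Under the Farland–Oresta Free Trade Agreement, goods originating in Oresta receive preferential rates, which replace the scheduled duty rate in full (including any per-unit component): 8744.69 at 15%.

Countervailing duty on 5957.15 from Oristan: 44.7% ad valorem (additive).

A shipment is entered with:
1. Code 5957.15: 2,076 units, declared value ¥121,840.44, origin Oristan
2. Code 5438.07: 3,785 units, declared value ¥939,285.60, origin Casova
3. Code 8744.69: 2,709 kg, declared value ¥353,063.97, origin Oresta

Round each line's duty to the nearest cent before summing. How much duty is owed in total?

¥217,442.22

Line 1 (5957.15, Oristan, 2,076 units, ¥121,840.44):
Base rate for 5957.15 is ¥0.82/unit.
Additional duty on 5957.15 from Oristan: +44.7% ad valorem. Applied ad valorem rate = 44.7%.
Duty = ¥121,840.44 × 44.7% + 2,076 × ¥0.82 = ¥56,165.00.
Line 2 (5438.07, Casova, 3,785 units, ¥939,285.60):
Base rate for 5438.07 is 11% + ¥1.32/unit.
Duty = ¥939,285.60 × 11% + 3,785 × ¥1.32 = ¥108,317.62.
Line 3 (8744.69, Oresta, 2,709 kg, ¥353,063.97):
Base rate for 8744.69 is 20%.
Origin Oresta qualifies under the Farland–Oresta agreement and 8744.69 is covered: preferential rate 15% applies instead.
Duty = ¥353,063.97 × 15% = ¥52,959.60.
Total = ¥56,165.00 + ¥108,317.62 + ¥52,959.60 = ¥217,442.22.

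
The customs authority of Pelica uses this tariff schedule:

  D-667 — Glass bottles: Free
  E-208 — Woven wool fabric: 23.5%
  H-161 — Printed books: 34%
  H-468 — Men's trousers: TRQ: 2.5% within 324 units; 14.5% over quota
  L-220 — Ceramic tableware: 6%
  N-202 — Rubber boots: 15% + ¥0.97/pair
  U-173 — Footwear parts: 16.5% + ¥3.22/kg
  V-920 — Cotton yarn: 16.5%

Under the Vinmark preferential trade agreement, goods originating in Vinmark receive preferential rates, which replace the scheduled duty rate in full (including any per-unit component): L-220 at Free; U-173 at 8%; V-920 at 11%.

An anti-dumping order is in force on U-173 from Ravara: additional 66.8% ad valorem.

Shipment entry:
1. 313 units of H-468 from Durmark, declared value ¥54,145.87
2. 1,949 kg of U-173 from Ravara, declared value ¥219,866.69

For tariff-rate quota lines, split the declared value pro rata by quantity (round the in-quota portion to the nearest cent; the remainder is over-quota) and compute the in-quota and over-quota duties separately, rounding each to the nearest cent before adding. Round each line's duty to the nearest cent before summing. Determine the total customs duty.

¥190,778.38

Line 1 (H-468, Durmark, 313 units, ¥54,145.87):
Code H-468 is under a tariff-rate quota (threshold 324 units). Quantity 313 units is within the quota, so the in-quota rate 2.5% applies to the full value.
Duty = ¥54,145.87 × 2.5% = ¥1,353.65.
Line 2 (U-173, Ravara, 1,949 kg, ¥219,866.69):
Base rate for U-173 is 16.5% + ¥3.22/kg.
U-173 has an FTA preferential rate, but origin Ravara is not Vinmark; base rate stands.
Additional duty on U-173 from Ravara: +66.8%. Applied ad valorem rate: 16.5% + 66.8% = 83.3%.
Duty = ¥219,866.69 × 83.3% + 1,949 × ¥3.22 = ¥189,424.73.
Total = ¥1,353.65 + ¥189,424.73 = ¥190,778.38.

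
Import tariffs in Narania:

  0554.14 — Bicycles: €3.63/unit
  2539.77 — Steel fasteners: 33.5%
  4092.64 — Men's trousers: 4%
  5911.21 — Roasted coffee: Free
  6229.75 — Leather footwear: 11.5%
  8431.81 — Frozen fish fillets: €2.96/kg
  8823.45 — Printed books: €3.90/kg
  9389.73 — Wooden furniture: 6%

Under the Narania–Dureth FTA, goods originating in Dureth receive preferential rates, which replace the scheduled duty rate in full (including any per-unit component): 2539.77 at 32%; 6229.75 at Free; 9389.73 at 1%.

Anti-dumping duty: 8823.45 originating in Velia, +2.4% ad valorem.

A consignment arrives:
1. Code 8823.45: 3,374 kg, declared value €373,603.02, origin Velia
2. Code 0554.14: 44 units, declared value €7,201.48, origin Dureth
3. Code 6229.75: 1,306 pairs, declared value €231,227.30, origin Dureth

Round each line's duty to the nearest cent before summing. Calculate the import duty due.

Line 1 (8823.45, Velia, 3,374 kg, €373,603.02):
Base rate for 8823.45 is €3.90/kg.
Additional duty on 8823.45 from Velia: +2.4% ad valorem. Applied ad valorem rate = 2.4%.
Duty = €373,603.02 × 2.4% + 3,374 × €3.90 = €22,125.07.
Line 2 (0554.14, Dureth, 44 units, €7,201.48):
Base rate for 0554.14 is €3.63/unit.
Origin Dureth is the FTA partner but 0554.14 is not on the preference list; base rate stands.
Duty = 44 × €3.63 = €159.72.
Line 3 (6229.75, Dureth, 1,306 pairs, €231,227.30):
Base rate for 6229.75 is 11.5%.
Origin Dureth qualifies under the Narania–Dureth agreement and 6229.75 is covered: preferential rate Free applies instead.
Duty = €231,227.30 × 0% = €0.00.
Total = €22,125.07 + €159.72 + €0.00 = €22,284.79.

€22,284.79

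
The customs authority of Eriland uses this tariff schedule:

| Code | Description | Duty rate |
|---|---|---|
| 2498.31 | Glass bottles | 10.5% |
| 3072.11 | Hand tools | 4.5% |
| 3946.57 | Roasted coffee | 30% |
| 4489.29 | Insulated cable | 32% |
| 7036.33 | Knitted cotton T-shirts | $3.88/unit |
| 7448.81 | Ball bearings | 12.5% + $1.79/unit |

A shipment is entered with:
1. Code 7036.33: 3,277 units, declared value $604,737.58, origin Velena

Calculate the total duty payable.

$12,714.76

Line 1 (7036.33, Velena, 3,277 units, $604,737.58):
Base rate for 7036.33 is $3.88/unit.
Duty = 3,277 × $3.88 = $12,714.76.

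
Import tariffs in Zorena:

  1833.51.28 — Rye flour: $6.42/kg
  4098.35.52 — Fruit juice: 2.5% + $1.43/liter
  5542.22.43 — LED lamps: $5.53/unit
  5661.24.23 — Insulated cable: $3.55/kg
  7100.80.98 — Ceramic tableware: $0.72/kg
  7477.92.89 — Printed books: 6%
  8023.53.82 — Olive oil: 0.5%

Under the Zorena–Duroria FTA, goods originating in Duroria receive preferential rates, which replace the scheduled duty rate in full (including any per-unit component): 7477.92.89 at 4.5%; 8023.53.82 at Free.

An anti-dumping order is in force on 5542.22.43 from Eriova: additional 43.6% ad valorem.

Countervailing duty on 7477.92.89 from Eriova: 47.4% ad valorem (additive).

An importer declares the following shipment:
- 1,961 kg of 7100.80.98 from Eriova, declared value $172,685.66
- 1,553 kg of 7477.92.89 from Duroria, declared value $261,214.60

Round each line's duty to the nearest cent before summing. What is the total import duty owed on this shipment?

Line 1 (7100.80.98, Eriova, 1,961 kg, $172,685.66):
Base rate for 7100.80.98 is $0.72/kg.
Duty = 1,961 × $0.72 = $1,411.92.
Line 2 (7477.92.89, Duroria, 1,553 kg, $261,214.60):
Base rate for 7477.92.89 is 6%.
Origin Duroria qualifies under the Zorena–Duroria agreement and 7477.92.89 is covered: preferential rate 4.5% applies instead.
The additional-duty order on 7477.92.89 targets Eriova, not Duroria; it does not apply.
Duty = $261,214.60 × 4.5% = $11,754.66.
Total = $1,411.92 + $11,754.66 = $13,166.58.

$13,166.58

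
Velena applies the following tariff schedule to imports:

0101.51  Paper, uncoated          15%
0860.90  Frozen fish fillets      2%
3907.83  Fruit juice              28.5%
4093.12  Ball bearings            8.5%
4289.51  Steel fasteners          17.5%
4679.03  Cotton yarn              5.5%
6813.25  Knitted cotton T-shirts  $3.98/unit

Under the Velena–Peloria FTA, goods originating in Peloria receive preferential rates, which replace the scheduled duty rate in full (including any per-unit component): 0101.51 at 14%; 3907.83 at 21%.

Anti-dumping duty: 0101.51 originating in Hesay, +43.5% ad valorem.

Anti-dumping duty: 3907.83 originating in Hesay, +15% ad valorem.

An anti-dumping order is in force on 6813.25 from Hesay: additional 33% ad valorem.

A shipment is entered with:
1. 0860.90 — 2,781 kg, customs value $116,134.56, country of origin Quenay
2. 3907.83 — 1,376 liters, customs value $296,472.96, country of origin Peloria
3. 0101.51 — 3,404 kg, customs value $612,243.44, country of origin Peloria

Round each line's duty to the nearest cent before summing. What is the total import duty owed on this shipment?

Line 1 (0860.90, Quenay, 2,781 kg, $116,134.56):
Base rate for 0860.90 is 2%.
Duty = $116,134.56 × 2% = $2,322.69.
Line 2 (3907.83, Peloria, 1,376 liters, $296,472.96):
Base rate for 3907.83 is 28.5%.
Origin Peloria qualifies under the Velena–Peloria agreement and 3907.83 is covered: preferential rate 21% applies instead.
The additional-duty order on 3907.83 targets Hesay, not Peloria; it does not apply.
Duty = $296,472.96 × 21% = $62,259.32.
Line 3 (0101.51, Peloria, 3,404 kg, $612,243.44):
Base rate for 0101.51 is 15%.
Origin Peloria qualifies under the Velena–Peloria agreement and 0101.51 is covered: preferential rate 14% applies instead.
The additional-duty order on 0101.51 targets Hesay, not Peloria; it does not apply.
Duty = $612,243.44 × 14% = $85,714.08.
Total = $2,322.69 + $62,259.32 + $85,714.08 = $150,296.09.

$150,296.09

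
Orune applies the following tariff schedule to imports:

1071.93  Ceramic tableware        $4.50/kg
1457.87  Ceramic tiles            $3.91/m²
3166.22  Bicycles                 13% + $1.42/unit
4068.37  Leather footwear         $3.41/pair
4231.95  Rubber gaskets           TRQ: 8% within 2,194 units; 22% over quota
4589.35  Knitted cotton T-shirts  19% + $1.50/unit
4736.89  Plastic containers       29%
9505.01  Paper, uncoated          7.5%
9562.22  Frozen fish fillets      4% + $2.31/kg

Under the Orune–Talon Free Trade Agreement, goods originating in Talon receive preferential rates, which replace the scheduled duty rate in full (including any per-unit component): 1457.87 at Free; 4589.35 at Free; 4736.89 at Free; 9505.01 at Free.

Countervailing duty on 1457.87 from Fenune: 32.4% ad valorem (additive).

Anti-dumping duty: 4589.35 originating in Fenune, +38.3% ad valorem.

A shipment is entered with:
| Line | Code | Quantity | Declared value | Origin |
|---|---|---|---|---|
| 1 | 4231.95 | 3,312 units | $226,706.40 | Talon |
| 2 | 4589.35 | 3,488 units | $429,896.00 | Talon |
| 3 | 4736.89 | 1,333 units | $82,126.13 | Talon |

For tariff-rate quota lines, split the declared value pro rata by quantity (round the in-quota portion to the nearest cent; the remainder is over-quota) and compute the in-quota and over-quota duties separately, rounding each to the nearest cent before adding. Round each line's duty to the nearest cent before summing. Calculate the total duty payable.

$28,850.30

Line 1 (4231.95, Talon, 3,312 units, $226,706.40):
Code 4231.95 is under a tariff-rate quota (threshold 2,194 units). In-quota: 2,194 units at 8%; over-quota: 1,118 units at 22%.
Pro-rata value split: in-quota = $226,706.40 × 2,194/3,312 = $150,179.30; over-quota = $226,706.40 − $150,179.30 = $76,527.10.
In-quota duty = $150,179.30 × 8% = $12,014.34. Over-quota duty = $76,527.10 × 22% = $16,835.96.
Line duty = $12,014.34 + $16,835.96 = $28,850.30.
Line 2 (4589.35, Talon, 3,488 units, $429,896.00):
Base rate for 4589.35 is 19% + $1.50/unit.
Origin Talon qualifies under the Orune–Talon agreement and 4589.35 is covered: preferential rate Free applies instead.
The additional-duty order on 4589.35 targets Fenune, not Talon; it does not apply.
Duty = $429,896.00 × 0% = $0.00.
Line 3 (4736.89, Talon, 1,333 units, $82,126.13):
Base rate for 4736.89 is 29%.
Origin Talon qualifies under the Orune–Talon agreement and 4736.89 is covered: preferential rate Free applies instead.
Duty = $82,126.13 × 0% = $0.00.
Total = $28,850.30 + $0.00 + $0.00 = $28,850.30.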